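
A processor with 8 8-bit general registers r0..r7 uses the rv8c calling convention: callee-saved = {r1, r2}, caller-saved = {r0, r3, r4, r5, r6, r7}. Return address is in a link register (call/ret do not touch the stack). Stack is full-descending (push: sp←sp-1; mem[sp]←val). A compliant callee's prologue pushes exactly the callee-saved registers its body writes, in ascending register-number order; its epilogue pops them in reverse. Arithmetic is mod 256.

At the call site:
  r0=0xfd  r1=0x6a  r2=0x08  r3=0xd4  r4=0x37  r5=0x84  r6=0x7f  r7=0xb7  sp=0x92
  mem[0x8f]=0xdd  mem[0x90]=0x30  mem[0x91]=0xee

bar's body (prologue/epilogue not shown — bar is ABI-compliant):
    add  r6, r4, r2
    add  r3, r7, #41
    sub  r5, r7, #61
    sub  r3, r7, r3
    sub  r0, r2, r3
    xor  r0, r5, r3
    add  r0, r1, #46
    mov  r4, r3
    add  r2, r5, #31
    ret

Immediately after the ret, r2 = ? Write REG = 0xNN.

REG = 0x08

prologue: push r2 -> mem[0x91]=0x08, sp=0x91
body[0] add  r6, r4, r2 -> r6=0x3f
body[1] add  r3, r7, #41 -> r3=0xe0
body[2] sub  r5, r7, #61 -> r5=0x7a
body[3] sub  r3, r7, r3 -> r3=0xd7
body[4] sub  r0, r2, r3 -> r0=0x31
body[5] xor  r0, r5, r3 -> r0=0xad
body[6] add  r0, r1, #46 -> r0=0x98
body[7] mov  r4, r3 -> r4=0xd7
body[8] add  r2, r5, #31 -> r2=0x99
epilogue: pop r2=0x08, sp=0x92
r2 is callee-saved -> restored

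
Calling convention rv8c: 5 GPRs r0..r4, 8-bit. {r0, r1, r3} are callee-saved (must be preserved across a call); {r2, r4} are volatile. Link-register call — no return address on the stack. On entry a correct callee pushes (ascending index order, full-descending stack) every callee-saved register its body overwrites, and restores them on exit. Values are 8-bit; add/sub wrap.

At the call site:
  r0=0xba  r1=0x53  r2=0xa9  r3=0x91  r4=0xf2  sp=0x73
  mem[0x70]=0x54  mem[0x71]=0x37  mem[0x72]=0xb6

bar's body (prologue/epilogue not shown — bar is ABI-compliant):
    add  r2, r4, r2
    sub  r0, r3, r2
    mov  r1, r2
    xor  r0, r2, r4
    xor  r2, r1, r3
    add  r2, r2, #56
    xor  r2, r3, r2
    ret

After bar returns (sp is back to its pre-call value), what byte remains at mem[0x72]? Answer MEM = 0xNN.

MEM = 0xba

prologue: push r0 -> mem[0x72]=0xba, sp=0x72
prologue: push r1 -> mem[0x71]=0x53, sp=0x71
body[0] add  r2, r4, r2 -> r2=0x9b
body[1] sub  r0, r3, r2 -> r0=0xf6
body[2] mov  r1, r2 -> r1=0x9b
body[3] xor  r0, r2, r4 -> r0=0x69
body[4] xor  r2, r1, r3 -> r2=0x0a
body[5] add  r2, r2, #56 -> r2=0x42
body[6] xor  r2, r3, r2 -> r2=0xd3
epilogue: pop r1=0x53, sp=0x72
epilogue: pop r0=0xba, sp=0x73
prologue pushed ['r0', 'r1'] at ['0x72', '0x71']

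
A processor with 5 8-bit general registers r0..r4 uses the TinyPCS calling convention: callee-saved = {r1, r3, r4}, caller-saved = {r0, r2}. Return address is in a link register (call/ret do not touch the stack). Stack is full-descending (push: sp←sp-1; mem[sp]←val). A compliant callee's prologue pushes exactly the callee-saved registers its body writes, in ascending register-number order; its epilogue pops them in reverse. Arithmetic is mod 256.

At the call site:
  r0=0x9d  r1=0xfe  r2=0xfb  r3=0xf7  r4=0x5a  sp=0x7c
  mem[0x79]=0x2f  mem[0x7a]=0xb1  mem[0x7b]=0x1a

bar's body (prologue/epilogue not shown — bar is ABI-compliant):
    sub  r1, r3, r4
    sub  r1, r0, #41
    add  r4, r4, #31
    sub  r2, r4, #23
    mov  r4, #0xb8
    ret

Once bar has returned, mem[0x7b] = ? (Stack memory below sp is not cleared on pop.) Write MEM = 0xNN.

prologue: push r1 -> mem[0x7b]=0xfe, sp=0x7b
prologue: push r4 -> mem[0x7a]=0x5a, sp=0x7a
body[0] sub  r1, r3, r4 -> r1=0x9d
body[1] sub  r1, r0, #41 -> r1=0x74
body[2] add  r4, r4, #31 -> r4=0x79
body[3] sub  r2, r4, #23 -> r2=0x62
body[4] mov  r4, #0xb8 -> r4=0xb8
epilogue: pop r4=0x5a, sp=0x7b
epilogue: pop r1=0xfe, sp=0x7c
prologue pushed ['r1', 'r4'] at ['0x7b', '0x7a']

MEM = 0xfe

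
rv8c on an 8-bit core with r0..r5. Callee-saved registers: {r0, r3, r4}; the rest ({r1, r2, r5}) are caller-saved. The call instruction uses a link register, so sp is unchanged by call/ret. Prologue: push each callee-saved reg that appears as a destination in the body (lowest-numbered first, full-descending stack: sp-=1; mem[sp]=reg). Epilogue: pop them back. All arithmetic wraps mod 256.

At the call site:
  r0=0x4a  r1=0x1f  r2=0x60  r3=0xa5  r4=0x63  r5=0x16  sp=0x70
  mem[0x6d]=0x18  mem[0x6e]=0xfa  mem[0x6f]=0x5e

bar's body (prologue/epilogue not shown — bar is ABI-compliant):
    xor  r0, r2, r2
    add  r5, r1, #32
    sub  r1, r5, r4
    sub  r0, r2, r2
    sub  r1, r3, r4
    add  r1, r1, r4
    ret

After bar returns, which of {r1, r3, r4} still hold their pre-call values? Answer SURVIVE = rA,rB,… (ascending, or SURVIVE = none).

SURVIVE = r3,r4

prologue: push r0 → mem[0x6f]=0x4a, sp=0x6f
body[0] xor  r0, r2, r2 → r0=0x00
body[1] add  r5, r1, #32 → r5=0x3f
body[2] sub  r1, r5, r4 → r1=0xdc
body[3] sub  r0, r2, r2 → r0=0x00
body[4] sub  r1, r3, r4 → r1=0x42
body[5] add  r1, r1, r4 → r1=0xa5
epilogue: pop r0=0x4a, sp=0x70
r1: caller-saved, written=True
r3: callee-saved, written=False
r4: callee-saved, written=False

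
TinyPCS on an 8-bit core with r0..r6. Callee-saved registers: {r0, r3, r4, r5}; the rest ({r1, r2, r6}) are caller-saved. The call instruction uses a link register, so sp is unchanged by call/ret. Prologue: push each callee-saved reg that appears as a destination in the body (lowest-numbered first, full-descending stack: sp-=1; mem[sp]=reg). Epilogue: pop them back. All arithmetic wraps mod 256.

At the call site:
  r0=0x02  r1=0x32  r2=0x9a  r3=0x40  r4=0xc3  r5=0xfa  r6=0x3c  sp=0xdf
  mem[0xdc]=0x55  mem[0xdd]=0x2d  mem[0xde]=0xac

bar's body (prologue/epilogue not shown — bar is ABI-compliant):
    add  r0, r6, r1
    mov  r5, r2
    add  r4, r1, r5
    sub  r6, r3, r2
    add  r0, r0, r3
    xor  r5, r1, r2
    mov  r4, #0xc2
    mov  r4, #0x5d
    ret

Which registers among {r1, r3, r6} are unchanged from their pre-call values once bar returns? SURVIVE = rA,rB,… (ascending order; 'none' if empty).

prologue: push r0 -> mem[0xde]=0x02, sp=0xde
prologue: push r4 -> mem[0xdd]=0xc3, sp=0xdd
prologue: push r5 -> mem[0xdc]=0xfa, sp=0xdc
body[0] add  r0, r6, r1 -> r0=0x6e
body[1] mov  r5, r2 -> r5=0x9a
body[2] add  r4, r1, r5 -> r4=0xcc
body[3] sub  r6, r3, r2 -> r6=0xa6
body[4] add  r0, r0, r3 -> r0=0xae
body[5] xor  r5, r1, r2 -> r5=0xa8
body[6] mov  r4, #0xc2 -> r4=0xc2
body[7] mov  r4, #0x5d -> r4=0x5d
epilogue: pop r5=0xfa, sp=0xdd
epilogue: pop r4=0xc3, sp=0xde
epilogue: pop r0=0x02, sp=0xdf
r1: caller-saved, written=False
r3: callee-saved, written=False
r6: caller-saved, written=True

SURVIVE = r1,r3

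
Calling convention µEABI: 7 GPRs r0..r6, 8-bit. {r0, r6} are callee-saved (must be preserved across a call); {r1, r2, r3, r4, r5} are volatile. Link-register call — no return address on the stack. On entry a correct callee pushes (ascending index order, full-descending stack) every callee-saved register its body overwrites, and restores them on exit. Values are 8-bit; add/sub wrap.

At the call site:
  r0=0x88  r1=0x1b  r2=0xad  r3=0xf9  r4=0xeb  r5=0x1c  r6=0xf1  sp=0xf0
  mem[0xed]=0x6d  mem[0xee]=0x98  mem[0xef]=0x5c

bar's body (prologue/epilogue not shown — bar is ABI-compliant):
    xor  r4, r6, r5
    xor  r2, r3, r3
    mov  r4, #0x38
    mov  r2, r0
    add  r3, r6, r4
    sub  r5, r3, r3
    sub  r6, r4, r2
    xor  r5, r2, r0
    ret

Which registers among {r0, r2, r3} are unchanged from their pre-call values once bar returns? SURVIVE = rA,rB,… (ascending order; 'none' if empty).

prologue: push r6 -> mem[0xef]=0xf1, sp=0xef
body[0] xor  r4, r6, r5 -> r4=0xed
body[1] xor  r2, r3, r3 -> r2=0x00
body[2] mov  r4, #0x38 -> r4=0x38
body[3] mov  r2, r0 -> r2=0x88
body[4] add  r3, r6, r4 -> r3=0x29
body[5] sub  r5, r3, r3 -> r5=0x00
body[6] sub  r6, r4, r2 -> r6=0xb0
body[7] xor  r5, r2, r0 -> r5=0x00
epilogue: pop r6=0xf1, sp=0xf0
r0: callee-saved, written=False
r2: caller-saved, written=True
r3: caller-saved, written=True

SURVIVE = r0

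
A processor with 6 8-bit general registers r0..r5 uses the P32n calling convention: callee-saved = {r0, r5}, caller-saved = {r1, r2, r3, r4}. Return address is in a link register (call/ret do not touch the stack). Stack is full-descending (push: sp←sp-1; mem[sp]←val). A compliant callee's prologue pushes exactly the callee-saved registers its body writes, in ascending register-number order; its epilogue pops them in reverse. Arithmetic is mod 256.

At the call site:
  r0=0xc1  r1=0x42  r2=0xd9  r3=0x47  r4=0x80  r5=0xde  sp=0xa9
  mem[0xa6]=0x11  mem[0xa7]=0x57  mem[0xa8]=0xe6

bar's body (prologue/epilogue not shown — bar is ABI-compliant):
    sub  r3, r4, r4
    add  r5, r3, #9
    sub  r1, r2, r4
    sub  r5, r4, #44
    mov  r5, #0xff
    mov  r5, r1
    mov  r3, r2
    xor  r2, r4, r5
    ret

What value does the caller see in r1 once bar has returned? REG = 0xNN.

prologue: push r5 -> mem[0xa8]=0xde, sp=0xa8
body[0] sub  r3, r4, r4 -> r3=0x00
body[1] add  r5, r3, #9 -> r5=0x09
body[2] sub  r1, r2, r4 -> r1=0x59
body[3] sub  r5, r4, #44 -> r5=0x54
body[4] mov  r5, #0xff -> r5=0xff
body[5] mov  r5, r1 -> r5=0x59
body[6] mov  r3, r2 -> r3=0xd9
body[7] xor  r2, r4, r5 -> r2=0xd9
epilogue: pop r5=0xde, sp=0xa9
r1 is caller-saved -> body value

REG = 0x59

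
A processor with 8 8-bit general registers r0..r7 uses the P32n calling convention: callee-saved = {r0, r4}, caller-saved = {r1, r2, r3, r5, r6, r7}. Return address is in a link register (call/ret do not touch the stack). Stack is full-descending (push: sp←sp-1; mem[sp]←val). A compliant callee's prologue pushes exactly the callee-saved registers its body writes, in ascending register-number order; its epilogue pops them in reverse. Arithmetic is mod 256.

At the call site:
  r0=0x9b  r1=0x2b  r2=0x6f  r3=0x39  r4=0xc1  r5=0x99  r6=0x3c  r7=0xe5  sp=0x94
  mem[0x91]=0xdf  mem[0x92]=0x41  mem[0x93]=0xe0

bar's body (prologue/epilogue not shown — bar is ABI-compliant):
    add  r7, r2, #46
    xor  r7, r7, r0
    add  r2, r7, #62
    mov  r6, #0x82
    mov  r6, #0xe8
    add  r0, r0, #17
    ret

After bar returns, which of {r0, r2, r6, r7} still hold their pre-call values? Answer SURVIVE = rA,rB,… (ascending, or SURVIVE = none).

SURVIVE = r0

prologue: push r0 -> mem[0x93]=0x9b, sp=0x93
body[0] add  r7, r2, #46 -> r7=0x9d
body[1] xor  r7, r7, r0 -> r7=0x06
body[2] add  r2, r7, #62 -> r2=0x44
body[3] mov  r6, #0x82 -> r6=0x82
body[4] mov  r6, #0xe8 -> r6=0xe8
body[5] add  r0, r0, #17 -> r0=0xac
epilogue: pop r0=0x9b, sp=0x94
r0: callee-saved, written=True
r2: caller-saved, written=True
r6: caller-saved, written=True
r7: caller-saved, written=True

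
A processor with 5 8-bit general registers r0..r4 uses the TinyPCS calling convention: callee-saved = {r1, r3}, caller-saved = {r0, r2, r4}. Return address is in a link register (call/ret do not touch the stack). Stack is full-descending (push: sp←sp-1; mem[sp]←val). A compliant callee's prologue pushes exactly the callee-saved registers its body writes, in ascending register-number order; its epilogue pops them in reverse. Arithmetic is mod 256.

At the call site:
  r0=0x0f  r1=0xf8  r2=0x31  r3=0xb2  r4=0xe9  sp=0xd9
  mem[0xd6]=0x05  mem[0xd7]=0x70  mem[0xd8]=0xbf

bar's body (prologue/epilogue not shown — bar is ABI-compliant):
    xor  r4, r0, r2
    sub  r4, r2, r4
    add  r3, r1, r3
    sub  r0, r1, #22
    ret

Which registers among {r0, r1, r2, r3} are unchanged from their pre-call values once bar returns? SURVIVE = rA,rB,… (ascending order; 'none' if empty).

SURVIVE = r1,r2,r3

prologue: push r3 -> mem[0xd8]=0xb2, sp=0xd8
body[0] xor  r4, r0, r2 -> r4=0x3e
body[1] sub  r4, r2, r4 -> r4=0xf3
body[2] add  r3, r1, r3 -> r3=0xaa
body[3] sub  r0, r1, #22 -> r0=0xe2
epilogue: pop r3=0xb2, sp=0xd9
r0: caller-saved, written=True
r1: callee-saved, written=False
r2: caller-saved, written=False
r3: callee-saved, written=True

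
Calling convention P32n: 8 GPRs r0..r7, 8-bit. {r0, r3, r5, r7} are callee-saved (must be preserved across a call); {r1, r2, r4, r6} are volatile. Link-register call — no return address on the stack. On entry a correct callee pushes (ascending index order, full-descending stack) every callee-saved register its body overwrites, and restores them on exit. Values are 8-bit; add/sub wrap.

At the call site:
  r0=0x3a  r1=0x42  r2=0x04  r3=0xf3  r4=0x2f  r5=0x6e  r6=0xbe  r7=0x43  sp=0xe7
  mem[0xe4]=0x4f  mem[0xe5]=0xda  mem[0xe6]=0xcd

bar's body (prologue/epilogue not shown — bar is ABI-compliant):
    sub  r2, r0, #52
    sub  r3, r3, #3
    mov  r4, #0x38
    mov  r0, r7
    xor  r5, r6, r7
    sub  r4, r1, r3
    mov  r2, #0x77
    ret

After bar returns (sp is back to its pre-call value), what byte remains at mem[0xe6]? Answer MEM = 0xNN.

MEM = 0x3a

prologue: push r0 → mem[0xe6]=0x3a, sp=0xe6
prologue: push r3 → mem[0xe5]=0xf3, sp=0xe5
prologue: push r5 → mem[0xe4]=0x6e, sp=0xe4
body[0] sub  r2, r0, #52 → r2=0x06
body[1] sub  r3, r3, #3 → r3=0xf0
body[2] mov  r4, #0x38 → r4=0x38
body[3] mov  r0, r7 → r0=0x43
body[4] xor  r5, r6, r7 → r5=0xfd
body[5] sub  r4, r1, r3 → r4=0x52
body[6] mov  r2, #0x77 → r2=0x77
epilogue: pop r5=0x6e, sp=0xe5
epilogue: pop r3=0xf3, sp=0xe6
epilogue: pop r0=0x3a, sp=0xe7
prologue pushed ['r0', 'r3', 'r5'] at ['0xe6', '0xe5', '0xe4']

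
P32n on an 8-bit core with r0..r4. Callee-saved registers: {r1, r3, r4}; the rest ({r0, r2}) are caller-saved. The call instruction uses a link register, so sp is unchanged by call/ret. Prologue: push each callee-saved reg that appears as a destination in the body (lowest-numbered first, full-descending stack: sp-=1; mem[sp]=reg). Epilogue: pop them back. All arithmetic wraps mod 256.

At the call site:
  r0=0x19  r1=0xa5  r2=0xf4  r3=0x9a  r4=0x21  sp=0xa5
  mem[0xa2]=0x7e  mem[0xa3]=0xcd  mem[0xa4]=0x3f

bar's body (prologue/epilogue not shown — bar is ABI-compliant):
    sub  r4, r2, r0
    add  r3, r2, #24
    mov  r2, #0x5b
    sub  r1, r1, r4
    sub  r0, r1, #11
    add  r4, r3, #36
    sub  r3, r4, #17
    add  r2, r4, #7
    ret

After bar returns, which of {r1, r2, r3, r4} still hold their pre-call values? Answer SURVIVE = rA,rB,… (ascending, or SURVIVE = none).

prologue: push r1 → mem[0xa4]=0xa5, sp=0xa4
prologue: push r3 → mem[0xa3]=0x9a, sp=0xa3
prologue: push r4 → mem[0xa2]=0x21, sp=0xa2
body[0] sub  r4, r2, r0 → r4=0xdb
body[1] add  r3, r2, #24 → r3=0x0c
body[2] mov  r2, #0x5b → r2=0x5b
body[3] sub  r1, r1, r4 → r1=0xca
body[4] sub  r0, r1, #11 → r0=0xbf
body[5] add  r4, r3, #36 → r4=0x30
body[6] sub  r3, r4, #17 → r3=0x1f
body[7] add  r2, r4, #7 → r2=0x37
epilogue: pop r4=0x21, sp=0xa3
epilogue: pop r3=0x9a, sp=0xa4
epilogue: pop r1=0xa5, sp=0xa5
r1: callee-saved, written=True
r2: caller-saved, written=True
r3: callee-saved, written=True
r4: callee-saved, written=True

SURVIVE = r1,r3,r4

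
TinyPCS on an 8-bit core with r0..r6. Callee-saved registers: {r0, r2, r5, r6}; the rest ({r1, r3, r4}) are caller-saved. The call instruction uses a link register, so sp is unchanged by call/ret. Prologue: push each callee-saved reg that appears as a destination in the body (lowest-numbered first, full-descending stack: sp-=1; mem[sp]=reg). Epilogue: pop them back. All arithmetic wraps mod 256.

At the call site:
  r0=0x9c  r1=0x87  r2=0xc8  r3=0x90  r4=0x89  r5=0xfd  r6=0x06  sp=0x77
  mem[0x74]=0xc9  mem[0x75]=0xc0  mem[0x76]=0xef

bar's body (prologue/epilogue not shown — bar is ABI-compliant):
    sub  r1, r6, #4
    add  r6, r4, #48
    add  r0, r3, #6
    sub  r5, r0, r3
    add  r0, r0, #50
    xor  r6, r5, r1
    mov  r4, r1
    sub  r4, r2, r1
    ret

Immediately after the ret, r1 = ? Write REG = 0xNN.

REG = 0x02

prologue: push r0 → mem[0x76]=0x9c, sp=0x76
prologue: push r5 → mem[0x75]=0xfd, sp=0x75
prologue: push r6 → mem[0x74]=0x06, sp=0x74
body[0] sub  r1, r6, #4 → r1=0x02
body[1] add  r6, r4, #48 → r6=0xb9
body[2] add  r0, r3, #6 → r0=0x96
body[3] sub  r5, r0, r3 → r5=0x06
body[4] add  r0, r0, #50 → r0=0xc8
body[5] xor  r6, r5, r1 → r6=0x04
body[6] mov  r4, r1 → r4=0x02
body[7] sub  r4, r2, r1 → r4=0xc6
epilogue: pop r6=0x06, sp=0x75
epilogue: pop r5=0xfd, sp=0x76
epilogue: pop r0=0x9c, sp=0x77
r1 is caller-saved → body value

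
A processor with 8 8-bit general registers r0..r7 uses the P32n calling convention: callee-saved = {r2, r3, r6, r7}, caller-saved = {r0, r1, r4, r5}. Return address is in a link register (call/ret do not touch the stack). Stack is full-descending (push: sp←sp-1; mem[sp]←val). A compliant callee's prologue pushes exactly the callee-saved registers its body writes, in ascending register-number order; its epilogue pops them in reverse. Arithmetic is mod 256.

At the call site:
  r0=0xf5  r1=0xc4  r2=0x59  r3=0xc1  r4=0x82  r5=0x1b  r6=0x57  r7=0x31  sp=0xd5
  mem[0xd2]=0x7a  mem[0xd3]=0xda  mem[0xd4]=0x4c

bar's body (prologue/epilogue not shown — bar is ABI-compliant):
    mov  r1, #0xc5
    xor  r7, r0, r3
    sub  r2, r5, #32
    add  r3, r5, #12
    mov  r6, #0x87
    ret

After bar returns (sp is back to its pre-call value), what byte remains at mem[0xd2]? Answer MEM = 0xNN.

prologue: push r2 → mem[0xd4]=0x59, sp=0xd4
prologue: push r3 → mem[0xd3]=0xc1, sp=0xd3
prologue: push r6 → mem[0xd2]=0x57, sp=0xd2
prologue: push r7 → mem[0xd1]=0x31, sp=0xd1
body[0] mov  r1, #0xc5 → r1=0xc5
body[1] xor  r7, r0, r3 → r7=0x34
body[2] sub  r2, r5, #32 → r2=0xfb
body[3] add  r3, r5, #12 → r3=0x27
body[4] mov  r6, #0x87 → r6=0x87
epilogue: pop r7=0x31, sp=0xd2
epilogue: pop r6=0x57, sp=0xd3
epilogue: pop r3=0xc1, sp=0xd4
epilogue: pop r2=0x59, sp=0xd5
prologue pushed ['r2', 'r3', 'r6', 'r7'] at ['0xd4', '0xd3', '0xd2', '0xd1']

MEM = 0x57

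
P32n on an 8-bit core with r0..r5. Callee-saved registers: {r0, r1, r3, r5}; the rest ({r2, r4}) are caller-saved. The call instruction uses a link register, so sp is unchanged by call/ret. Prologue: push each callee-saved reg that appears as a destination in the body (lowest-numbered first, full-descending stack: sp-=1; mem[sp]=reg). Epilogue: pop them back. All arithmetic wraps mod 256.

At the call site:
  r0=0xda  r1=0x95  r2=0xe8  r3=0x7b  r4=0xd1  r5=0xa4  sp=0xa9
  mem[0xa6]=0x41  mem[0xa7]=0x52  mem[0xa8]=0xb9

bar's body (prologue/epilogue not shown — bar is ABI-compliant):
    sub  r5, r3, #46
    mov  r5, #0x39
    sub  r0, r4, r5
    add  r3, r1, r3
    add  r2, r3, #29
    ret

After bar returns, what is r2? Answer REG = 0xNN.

REG = 0x2d

prologue: push r0 → mem[0xa8]=0xda, sp=0xa8
prologue: push r3 → mem[0xa7]=0x7b, sp=0xa7
prologue: push r5 → mem[0xa6]=0xa4, sp=0xa6
body[0] sub  r5, r3, #46 → r5=0x4d
body[1] mov  r5, #0x39 → r5=0x39
body[2] sub  r0, r4, r5 → r0=0x98
body[3] add  r3, r1, r3 → r3=0x10
body[4] add  r2, r3, #29 → r2=0x2d
epilogue: pop r5=0xa4, sp=0xa7
epilogue: pop r3=0x7b, sp=0xa8
epilogue: pop r0=0xda, sp=0xa9
r2 is caller-saved → body value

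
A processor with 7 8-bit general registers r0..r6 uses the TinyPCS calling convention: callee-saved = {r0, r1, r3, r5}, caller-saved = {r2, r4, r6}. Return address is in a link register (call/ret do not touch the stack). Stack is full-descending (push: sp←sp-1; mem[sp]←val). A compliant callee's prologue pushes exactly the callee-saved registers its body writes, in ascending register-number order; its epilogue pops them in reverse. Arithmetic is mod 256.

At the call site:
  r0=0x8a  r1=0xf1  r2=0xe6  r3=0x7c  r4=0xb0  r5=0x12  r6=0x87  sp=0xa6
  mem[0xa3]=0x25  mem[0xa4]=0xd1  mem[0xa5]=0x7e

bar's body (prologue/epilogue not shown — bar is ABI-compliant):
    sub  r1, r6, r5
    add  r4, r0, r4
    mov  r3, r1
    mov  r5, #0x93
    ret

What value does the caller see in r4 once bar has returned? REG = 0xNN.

prologue: push r1 → mem[0xa5]=0xf1, sp=0xa5
prologue: push r3 → mem[0xa4]=0x7c, sp=0xa4
prologue: push r5 → mem[0xa3]=0x12, sp=0xa3
body[0] sub  r1, r6, r5 → r1=0x75
body[1] add  r4, r0, r4 → r4=0x3a
body[2] mov  r3, r1 → r3=0x75
body[3] mov  r5, #0x93 → r5=0x93
epilogue: pop r5=0x12, sp=0xa4
epilogue: pop r3=0x7c, sp=0xa5
epilogue: pop r1=0xf1, sp=0xa6
r4 is caller-saved → body value

REG = 0x3a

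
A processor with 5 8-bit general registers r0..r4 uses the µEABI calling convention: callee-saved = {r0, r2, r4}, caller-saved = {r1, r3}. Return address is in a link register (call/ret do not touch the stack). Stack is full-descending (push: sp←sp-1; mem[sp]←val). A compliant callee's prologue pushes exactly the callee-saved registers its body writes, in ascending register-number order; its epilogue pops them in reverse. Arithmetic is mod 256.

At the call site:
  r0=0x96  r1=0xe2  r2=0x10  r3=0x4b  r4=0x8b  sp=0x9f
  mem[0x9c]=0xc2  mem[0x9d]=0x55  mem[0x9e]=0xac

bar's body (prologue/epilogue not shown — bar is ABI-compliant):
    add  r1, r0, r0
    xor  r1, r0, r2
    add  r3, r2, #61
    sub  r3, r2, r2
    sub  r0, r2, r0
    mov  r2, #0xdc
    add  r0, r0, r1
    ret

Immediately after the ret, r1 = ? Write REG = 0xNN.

prologue: push r0 → mem[0x9e]=0x96, sp=0x9e
prologue: push r2 → mem[0x9d]=0x10, sp=0x9d
body[0] add  r1, r0, r0 → r1=0x2c
body[1] xor  r1, r0, r2 → r1=0x86
body[2] add  r3, r2, #61 → r3=0x4d
body[3] sub  r3, r2, r2 → r3=0x00
body[4] sub  r0, r2, r0 → r0=0x7a
body[5] mov  r2, #0xdc → r2=0xdc
body[6] add  r0, r0, r1 → r0=0x00
epilogue: pop r2=0x10, sp=0x9e
epilogue: pop r0=0x96, sp=0x9f
r1 is caller-saved → body value

REG = 0x86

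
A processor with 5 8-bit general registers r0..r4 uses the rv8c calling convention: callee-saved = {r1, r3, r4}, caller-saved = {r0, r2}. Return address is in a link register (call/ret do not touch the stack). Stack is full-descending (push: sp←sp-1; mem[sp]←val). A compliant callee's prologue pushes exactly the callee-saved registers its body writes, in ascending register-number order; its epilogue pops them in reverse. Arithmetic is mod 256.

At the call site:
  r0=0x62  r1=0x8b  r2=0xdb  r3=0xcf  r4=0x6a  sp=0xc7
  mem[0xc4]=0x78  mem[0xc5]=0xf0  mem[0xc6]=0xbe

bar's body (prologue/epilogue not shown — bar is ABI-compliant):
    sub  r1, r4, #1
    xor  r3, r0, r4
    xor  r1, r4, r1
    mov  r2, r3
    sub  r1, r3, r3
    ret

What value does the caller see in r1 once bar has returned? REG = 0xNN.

prologue: push r1 -> mem[0xc6]=0x8b, sp=0xc6
prologue: push r3 -> mem[0xc5]=0xcf, sp=0xc5
body[0] sub  r1, r4, #1 -> r1=0x69
body[1] xor  r3, r0, r4 -> r3=0x08
body[2] xor  r1, r4, r1 -> r1=0x03
body[3] mov  r2, r3 -> r2=0x08
body[4] sub  r1, r3, r3 -> r1=0x00
epilogue: pop r3=0xcf, sp=0xc6
epilogue: pop r1=0x8b, sp=0xc7
r1 is callee-saved -> restored

REG = 0x8b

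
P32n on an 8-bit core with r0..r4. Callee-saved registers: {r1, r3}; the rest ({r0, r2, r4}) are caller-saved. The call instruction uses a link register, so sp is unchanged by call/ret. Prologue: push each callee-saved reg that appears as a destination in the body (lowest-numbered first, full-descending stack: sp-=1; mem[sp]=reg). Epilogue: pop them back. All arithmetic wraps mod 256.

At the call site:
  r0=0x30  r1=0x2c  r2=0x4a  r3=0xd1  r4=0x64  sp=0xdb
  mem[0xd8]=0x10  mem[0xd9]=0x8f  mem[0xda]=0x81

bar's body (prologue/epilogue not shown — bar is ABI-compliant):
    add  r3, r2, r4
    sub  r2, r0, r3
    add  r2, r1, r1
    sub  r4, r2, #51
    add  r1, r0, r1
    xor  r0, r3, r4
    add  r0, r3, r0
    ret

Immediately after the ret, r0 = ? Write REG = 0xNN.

REG = 0x39

prologue: push r1 → mem[0xda]=0x2c, sp=0xda
prologue: push r3 → mem[0xd9]=0xd1, sp=0xd9
body[0] add  r3, r2, r4 → r3=0xae
body[1] sub  r2, r0, r3 → r2=0x82
body[2] add  r2, r1, r1 → r2=0x58
body[3] sub  r4, r2, #51 → r4=0x25
body[4] add  r1, r0, r1 → r1=0x5c
body[5] xor  r0, r3, r4 → r0=0x8b
body[6] add  r0, r3, r0 → r0=0x39
epilogue: pop r3=0xd1, sp=0xda
epilogue: pop r1=0x2c, sp=0xdb
r0 is caller-saved → body value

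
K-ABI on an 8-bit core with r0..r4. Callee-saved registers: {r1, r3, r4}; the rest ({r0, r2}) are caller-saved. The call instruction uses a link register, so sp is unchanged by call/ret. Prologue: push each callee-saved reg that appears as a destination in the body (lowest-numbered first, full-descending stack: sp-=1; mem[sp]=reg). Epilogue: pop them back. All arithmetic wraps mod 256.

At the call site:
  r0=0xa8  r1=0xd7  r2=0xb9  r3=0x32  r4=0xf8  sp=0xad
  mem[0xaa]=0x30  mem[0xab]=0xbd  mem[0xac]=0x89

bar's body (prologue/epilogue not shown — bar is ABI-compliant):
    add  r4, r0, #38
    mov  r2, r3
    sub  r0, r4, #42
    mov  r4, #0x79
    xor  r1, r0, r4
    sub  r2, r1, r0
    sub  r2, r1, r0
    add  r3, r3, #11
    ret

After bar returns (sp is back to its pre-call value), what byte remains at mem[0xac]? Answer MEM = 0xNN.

MEM = 0xd7

prologue: push r1 -> mem[0xac]=0xd7, sp=0xac
prologue: push r3 -> mem[0xab]=0x32, sp=0xab
prologue: push r4 -> mem[0xaa]=0xf8, sp=0xaa
body[0] add  r4, r0, #38 -> r4=0xce
body[1] mov  r2, r3 -> r2=0x32
body[2] sub  r0, r4, #42 -> r0=0xa4
body[3] mov  r4, #0x79 -> r4=0x79
body[4] xor  r1, r0, r4 -> r1=0xdd
body[5] sub  r2, r1, r0 -> r2=0x39
body[6] sub  r2, r1, r0 -> r2=0x39
body[7] add  r3, r3, #11 -> r3=0x3d
epilogue: pop r4=0xf8, sp=0xab
epilogue: pop r3=0x32, sp=0xac
epilogue: pop r1=0xd7, sp=0xad
prologue pushed ['r1', 'r3', 'r4'] at ['0xac', '0xab', '0xaa']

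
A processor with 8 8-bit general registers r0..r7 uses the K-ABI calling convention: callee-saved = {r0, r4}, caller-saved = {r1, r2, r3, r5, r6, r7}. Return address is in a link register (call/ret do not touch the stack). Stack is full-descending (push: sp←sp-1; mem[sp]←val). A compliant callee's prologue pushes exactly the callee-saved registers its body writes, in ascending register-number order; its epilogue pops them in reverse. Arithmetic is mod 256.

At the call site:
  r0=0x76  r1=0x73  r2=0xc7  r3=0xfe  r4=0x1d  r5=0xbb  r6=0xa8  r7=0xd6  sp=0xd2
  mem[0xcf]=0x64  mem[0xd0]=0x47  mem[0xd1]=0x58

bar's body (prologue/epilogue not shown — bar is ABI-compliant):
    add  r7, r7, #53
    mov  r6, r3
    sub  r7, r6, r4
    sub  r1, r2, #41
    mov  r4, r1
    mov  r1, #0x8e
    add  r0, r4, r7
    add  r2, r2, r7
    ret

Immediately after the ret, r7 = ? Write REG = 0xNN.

REG = 0xe1

prologue: push r0 → mem[0xd1]=0x76, sp=0xd1
prologue: push r4 → mem[0xd0]=0x1d, sp=0xd0
body[0] add  r7, r7, #53 → r7=0x0b
body[1] mov  r6, r3 → r6=0xfe
body[2] sub  r7, r6, r4 → r7=0xe1
body[3] sub  r1, r2, #41 → r1=0x9e
body[4] mov  r4, r1 → r4=0x9e
body[5] mov  r1, #0x8e → r1=0x8e
body[6] add  r0, r4, r7 → r0=0x7f
body[7] add  r2, r2, r7 → r2=0xa8
epilogue: pop r4=0x1d, sp=0xd1
epilogue: pop r0=0x76, sp=0xd2
r7 is caller-saved → body value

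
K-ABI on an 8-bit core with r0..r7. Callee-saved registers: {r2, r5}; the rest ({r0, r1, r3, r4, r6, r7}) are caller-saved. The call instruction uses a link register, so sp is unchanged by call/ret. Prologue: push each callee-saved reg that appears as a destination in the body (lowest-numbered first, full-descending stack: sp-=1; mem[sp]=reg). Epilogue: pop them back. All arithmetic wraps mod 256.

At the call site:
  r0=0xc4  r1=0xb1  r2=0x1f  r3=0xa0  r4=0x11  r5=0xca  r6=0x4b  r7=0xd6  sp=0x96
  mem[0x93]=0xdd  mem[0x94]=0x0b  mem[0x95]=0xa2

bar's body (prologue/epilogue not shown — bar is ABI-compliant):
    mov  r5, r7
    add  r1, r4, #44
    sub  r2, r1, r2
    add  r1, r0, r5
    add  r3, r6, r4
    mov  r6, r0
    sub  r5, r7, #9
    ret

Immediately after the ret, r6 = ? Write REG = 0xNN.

prologue: push r2 → mem[0x95]=0x1f, sp=0x95
prologue: push r5 → mem[0x94]=0xca, sp=0x94
body[0] mov  r5, r7 → r5=0xd6
body[1] add  r1, r4, #44 → r1=0x3d
body[2] sub  r2, r1, r2 → r2=0x1e
body[3] add  r1, r0, r5 → r1=0x9a
body[4] add  r3, r6, r4 → r3=0x5c
body[5] mov  r6, r0 → r6=0xc4
body[6] sub  r5, r7, #9 → r5=0xcd
epilogue: pop r5=0xca, sp=0x95
epilogue: pop r2=0x1f, sp=0x96
r6 is caller-saved → body value

REG = 0xc4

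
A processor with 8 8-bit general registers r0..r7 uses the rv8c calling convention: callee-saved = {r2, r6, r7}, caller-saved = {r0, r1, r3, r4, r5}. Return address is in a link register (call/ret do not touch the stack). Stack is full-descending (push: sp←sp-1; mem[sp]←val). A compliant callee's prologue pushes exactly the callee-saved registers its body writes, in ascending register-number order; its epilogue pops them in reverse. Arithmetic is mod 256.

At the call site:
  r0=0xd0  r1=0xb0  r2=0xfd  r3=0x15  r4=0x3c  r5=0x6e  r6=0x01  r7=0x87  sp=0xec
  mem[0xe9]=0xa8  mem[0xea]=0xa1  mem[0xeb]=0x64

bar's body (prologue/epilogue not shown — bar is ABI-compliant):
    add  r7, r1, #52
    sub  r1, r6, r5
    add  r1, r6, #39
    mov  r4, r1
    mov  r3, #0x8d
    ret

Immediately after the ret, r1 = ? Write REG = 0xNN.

prologue: push r7 -> mem[0xeb]=0x87, sp=0xeb
body[0] add  r7, r1, #52 -> r7=0xe4
body[1] sub  r1, r6, r5 -> r1=0x93
body[2] add  r1, r6, #39 -> r1=0x28
body[3] mov  r4, r1 -> r4=0x28
body[4] mov  r3, #0x8d -> r3=0x8d
epilogue: pop r7=0x87, sp=0xec
r1 is caller-saved -> body value

REG = 0x28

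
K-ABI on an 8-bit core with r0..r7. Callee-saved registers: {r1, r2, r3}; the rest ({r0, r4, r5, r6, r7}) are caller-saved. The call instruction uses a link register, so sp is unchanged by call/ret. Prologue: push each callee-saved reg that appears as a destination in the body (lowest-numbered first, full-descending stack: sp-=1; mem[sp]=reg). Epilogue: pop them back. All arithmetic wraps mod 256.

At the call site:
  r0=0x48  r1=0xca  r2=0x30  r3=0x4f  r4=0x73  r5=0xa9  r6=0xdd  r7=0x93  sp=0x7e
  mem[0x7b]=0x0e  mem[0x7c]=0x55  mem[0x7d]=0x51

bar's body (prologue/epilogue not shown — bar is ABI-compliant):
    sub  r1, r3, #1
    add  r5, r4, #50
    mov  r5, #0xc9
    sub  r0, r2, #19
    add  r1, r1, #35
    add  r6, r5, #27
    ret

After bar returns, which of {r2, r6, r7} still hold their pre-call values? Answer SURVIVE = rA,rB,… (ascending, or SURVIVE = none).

prologue: push r1 → mem[0x7d]=0xca, sp=0x7d
body[0] sub  r1, r3, #1 → r1=0x4e
body[1] add  r5, r4, #50 → r5=0xa5
body[2] mov  r5, #0xc9 → r5=0xc9
body[3] sub  r0, r2, #19 → r0=0x1d
body[4] add  r1, r1, #35 → r1=0x71
body[5] add  r6, r5, #27 → r6=0xe4
epilogue: pop r1=0xca, sp=0x7e
r2: callee-saved, written=False
r6: caller-saved, written=True
r7: caller-saved, written=False

SURVIVE = r2,r7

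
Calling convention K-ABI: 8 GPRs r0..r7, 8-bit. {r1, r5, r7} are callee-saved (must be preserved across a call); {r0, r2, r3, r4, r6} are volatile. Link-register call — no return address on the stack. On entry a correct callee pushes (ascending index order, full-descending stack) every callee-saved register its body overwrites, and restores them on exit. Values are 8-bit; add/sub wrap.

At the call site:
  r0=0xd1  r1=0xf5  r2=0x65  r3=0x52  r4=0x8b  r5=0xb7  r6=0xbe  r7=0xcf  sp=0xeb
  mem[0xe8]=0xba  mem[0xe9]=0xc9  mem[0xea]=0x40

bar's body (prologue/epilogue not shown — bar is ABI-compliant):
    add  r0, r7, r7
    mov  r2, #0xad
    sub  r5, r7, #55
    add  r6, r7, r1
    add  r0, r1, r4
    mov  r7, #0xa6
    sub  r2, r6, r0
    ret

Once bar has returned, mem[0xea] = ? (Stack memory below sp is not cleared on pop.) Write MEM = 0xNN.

prologue: push r5 -> mem[0xea]=0xb7, sp=0xea
prologue: push r7 -> mem[0xe9]=0xcf, sp=0xe9
body[0] add  r0, r7, r7 -> r0=0x9e
body[1] mov  r2, #0xad -> r2=0xad
body[2] sub  r5, r7, #55 -> r5=0x98
body[3] add  r6, r7, r1 -> r6=0xc4
body[4] add  r0, r1, r4 -> r0=0x80
body[5] mov  r7, #0xa6 -> r7=0xa6
body[6] sub  r2, r6, r0 -> r2=0x44
epilogue: pop r7=0xcf, sp=0xea
epilogue: pop r5=0xb7, sp=0xeb
prologue pushed ['r5', 'r7'] at ['0xea', '0xe9']

MEM = 0xb7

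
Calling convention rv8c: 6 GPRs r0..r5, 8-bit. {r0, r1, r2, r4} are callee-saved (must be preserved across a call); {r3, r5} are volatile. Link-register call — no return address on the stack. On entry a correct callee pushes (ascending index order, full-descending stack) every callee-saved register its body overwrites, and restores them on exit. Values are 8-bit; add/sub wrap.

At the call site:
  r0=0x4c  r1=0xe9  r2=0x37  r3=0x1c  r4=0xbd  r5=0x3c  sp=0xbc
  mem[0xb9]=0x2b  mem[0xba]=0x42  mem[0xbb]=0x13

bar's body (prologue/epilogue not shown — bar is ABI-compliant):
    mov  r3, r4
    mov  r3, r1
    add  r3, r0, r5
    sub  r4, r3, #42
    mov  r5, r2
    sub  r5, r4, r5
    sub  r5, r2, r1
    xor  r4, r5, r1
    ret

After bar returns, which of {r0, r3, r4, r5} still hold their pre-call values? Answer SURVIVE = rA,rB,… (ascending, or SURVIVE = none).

SURVIVE = r0,r4

prologue: push r4 → mem[0xbb]=0xbd, sp=0xbb
body[0] mov  r3, r4 → r3=0xbd
body[1] mov  r3, r1 → r3=0xe9
body[2] add  r3, r0, r5 → r3=0x88
body[3] sub  r4, r3, #42 → r4=0x5e
body[4] mov  r5, r2 → r5=0x37
body[5] sub  r5, r4, r5 → r5=0x27
body[6] sub  r5, r2, r1 → r5=0x4e
body[7] xor  r4, r5, r1 → r4=0xa7
epilogue: pop r4=0xbd, sp=0xbc
r0: callee-saved, written=False
r3: caller-saved, written=True
r4: callee-saved, written=True
r5: caller-saved, written=True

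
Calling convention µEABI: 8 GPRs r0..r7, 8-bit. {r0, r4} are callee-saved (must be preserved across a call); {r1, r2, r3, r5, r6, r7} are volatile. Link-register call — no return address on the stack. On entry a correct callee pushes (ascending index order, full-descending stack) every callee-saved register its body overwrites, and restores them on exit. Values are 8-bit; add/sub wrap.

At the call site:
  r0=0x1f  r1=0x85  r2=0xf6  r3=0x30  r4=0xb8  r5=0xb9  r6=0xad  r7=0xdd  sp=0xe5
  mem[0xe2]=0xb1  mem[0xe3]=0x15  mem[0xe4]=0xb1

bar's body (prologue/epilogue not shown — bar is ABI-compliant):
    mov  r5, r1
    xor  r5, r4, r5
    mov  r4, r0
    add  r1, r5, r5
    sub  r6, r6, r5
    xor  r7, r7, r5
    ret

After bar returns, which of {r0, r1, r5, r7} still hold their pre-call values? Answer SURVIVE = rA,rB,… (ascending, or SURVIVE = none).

prologue: push r4 → mem[0xe4]=0xb8, sp=0xe4
body[0] mov  r5, r1 → r5=0x85
body[1] xor  r5, r4, r5 → r5=0x3d
body[2] mov  r4, r0 → r4=0x1f
body[3] add  r1, r5, r5 → r1=0x7a
body[4] sub  r6, r6, r5 → r6=0x70
body[5] xor  r7, r7, r5 → r7=0xe0
epilogue: pop r4=0xb8, sp=0xe5
r0: callee-saved, written=False
r1: caller-saved, written=True
r5: caller-saved, written=True
r7: caller-saved, written=True

SURVIVE = r0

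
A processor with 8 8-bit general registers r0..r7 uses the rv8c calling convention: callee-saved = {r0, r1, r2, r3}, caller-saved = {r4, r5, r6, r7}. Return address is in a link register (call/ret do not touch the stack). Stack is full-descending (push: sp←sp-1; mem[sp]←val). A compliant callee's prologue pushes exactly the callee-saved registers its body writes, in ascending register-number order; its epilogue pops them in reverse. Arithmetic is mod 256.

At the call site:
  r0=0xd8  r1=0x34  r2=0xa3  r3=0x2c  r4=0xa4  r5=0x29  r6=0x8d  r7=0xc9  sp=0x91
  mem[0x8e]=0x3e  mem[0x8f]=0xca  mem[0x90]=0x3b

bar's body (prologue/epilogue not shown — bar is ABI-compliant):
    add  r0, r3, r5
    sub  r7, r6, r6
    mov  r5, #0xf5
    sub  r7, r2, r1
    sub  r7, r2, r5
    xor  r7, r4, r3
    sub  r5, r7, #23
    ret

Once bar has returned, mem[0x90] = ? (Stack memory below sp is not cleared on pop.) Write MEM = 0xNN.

prologue: push r0 → mem[0x90]=0xd8, sp=0x90
body[0] add  r0, r3, r5 → r0=0x55
body[1] sub  r7, r6, r6 → r7=0x00
body[2] mov  r5, #0xf5 → r5=0xf5
body[3] sub  r7, r2, r1 → r7=0x6f
body[4] sub  r7, r2, r5 → r7=0xae
body[5] xor  r7, r4, r3 → r7=0x88
body[6] sub  r5, r7, #23 → r5=0x71
epilogue: pop r0=0xd8, sp=0x91
prologue pushed ['r0'] at ['0x90']

MEM = 0xd8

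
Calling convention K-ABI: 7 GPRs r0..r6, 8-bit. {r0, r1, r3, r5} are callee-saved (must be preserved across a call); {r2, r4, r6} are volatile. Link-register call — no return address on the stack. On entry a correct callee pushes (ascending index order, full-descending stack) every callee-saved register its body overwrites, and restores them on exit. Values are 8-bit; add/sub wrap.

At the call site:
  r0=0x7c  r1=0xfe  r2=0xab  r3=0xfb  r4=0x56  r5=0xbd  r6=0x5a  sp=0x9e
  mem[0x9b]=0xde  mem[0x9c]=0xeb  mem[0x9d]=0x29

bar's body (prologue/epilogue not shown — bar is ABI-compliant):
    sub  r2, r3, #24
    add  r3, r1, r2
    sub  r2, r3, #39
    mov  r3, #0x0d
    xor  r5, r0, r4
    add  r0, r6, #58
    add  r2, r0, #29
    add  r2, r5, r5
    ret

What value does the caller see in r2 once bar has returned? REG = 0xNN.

prologue: push r0 → mem[0x9d]=0x7c, sp=0x9d
prologue: push r3 → mem[0x9c]=0xfb, sp=0x9c
prologue: push r5 → mem[0x9b]=0xbd, sp=0x9b
body[0] sub  r2, r3, #24 → r2=0xe3
body[1] add  r3, r1, r2 → r3=0xe1
body[2] sub  r2, r3, #39 → r2=0xba
body[3] mov  r3, #0x0d → r3=0x0d
body[4] xor  r5, r0, r4 → r5=0x2a
body[5] add  r0, r6, #58 → r0=0x94
body[6] add  r2, r0, #29 → r2=0xb1
body[7] add  r2, r5, r5 → r2=0x54
epilogue: pop r5=0xbd, sp=0x9c
epilogue: pop r3=0xfb, sp=0x9d
epilogue: pop r0=0x7c, sp=0x9e
r2 is caller-saved → body value

REG = 0x54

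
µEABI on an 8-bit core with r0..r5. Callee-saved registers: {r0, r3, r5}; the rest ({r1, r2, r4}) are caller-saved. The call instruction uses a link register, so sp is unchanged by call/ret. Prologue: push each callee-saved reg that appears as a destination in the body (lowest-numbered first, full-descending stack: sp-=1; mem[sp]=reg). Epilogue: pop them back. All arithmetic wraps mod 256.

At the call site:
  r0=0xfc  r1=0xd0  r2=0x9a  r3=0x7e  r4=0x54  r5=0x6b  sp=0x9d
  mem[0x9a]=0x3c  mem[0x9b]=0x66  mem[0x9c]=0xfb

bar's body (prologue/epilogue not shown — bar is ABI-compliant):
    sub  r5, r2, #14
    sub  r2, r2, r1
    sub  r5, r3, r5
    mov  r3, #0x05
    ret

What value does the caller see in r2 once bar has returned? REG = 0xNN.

REG = 0xca

prologue: push r3 -> mem[0x9c]=0x7e, sp=0x9c
prologue: push r5 -> mem[0x9b]=0x6b, sp=0x9b
body[0] sub  r5, r2, #14 -> r5=0x8c
body[1] sub  r2, r2, r1 -> r2=0xca
body[2] sub  r5, r3, r5 -> r5=0xf2
body[3] mov  r3, #0x05 -> r3=0x05
epilogue: pop r5=0x6b, sp=0x9c
epilogue: pop r3=0x7e, sp=0x9d
r2 is caller-saved -> body value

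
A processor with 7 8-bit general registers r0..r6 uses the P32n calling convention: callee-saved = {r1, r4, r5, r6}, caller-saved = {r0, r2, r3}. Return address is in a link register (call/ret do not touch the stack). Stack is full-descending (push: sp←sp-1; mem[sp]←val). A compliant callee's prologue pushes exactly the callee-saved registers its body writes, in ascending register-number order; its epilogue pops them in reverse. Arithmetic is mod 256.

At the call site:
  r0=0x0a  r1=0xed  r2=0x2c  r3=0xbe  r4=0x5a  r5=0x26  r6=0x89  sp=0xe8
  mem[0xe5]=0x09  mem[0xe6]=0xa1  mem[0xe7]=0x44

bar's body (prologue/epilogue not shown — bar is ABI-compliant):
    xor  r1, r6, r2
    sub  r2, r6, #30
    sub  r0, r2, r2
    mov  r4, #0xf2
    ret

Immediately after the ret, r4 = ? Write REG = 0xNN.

REG = 0x5a

prologue: push r1 → mem[0xe7]=0xed, sp=0xe7
prologue: push r4 → mem[0xe6]=0x5a, sp=0xe6
body[0] xor  r1, r6, r2 → r1=0xa5
body[1] sub  r2, r6, #30 → r2=0x6b
body[2] sub  r0, r2, r2 → r0=0x00
body[3] mov  r4, #0xf2 → r4=0xf2
epilogue: pop r4=0x5a, sp=0xe7
epilogue: pop r1=0xed, sp=0xe8
r4 is callee-saved → restored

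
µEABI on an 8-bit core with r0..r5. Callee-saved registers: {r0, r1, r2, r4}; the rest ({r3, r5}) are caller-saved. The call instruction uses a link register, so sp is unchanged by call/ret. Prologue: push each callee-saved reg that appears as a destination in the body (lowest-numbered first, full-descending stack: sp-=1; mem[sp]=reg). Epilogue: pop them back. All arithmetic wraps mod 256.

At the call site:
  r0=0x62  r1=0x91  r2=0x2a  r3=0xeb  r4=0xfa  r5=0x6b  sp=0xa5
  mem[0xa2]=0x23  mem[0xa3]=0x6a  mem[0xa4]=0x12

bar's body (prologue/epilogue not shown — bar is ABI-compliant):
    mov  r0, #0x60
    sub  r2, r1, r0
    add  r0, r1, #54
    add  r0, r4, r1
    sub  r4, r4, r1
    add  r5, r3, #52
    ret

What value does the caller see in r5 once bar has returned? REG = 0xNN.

REG = 0x1f

prologue: push r0 -> mem[0xa4]=0x62, sp=0xa4
prologue: push r2 -> mem[0xa3]=0x2a, sp=0xa3
prologue: push r4 -> mem[0xa2]=0xfa, sp=0xa2
body[0] mov  r0, #0x60 -> r0=0x60
body[1] sub  r2, r1, r0 -> r2=0x31
body[2] add  r0, r1, #54 -> r0=0xc7
body[3] add  r0, r4, r1 -> r0=0x8b
body[4] sub  r4, r4, r1 -> r4=0x69
body[5] add  r5, r3, #52 -> r5=0x1f
epilogue: pop r4=0xfa, sp=0xa3
epilogue: pop r2=0x2a, sp=0xa4
epilogue: pop r0=0x62, sp=0xa5
r5 is caller-saved -> body value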